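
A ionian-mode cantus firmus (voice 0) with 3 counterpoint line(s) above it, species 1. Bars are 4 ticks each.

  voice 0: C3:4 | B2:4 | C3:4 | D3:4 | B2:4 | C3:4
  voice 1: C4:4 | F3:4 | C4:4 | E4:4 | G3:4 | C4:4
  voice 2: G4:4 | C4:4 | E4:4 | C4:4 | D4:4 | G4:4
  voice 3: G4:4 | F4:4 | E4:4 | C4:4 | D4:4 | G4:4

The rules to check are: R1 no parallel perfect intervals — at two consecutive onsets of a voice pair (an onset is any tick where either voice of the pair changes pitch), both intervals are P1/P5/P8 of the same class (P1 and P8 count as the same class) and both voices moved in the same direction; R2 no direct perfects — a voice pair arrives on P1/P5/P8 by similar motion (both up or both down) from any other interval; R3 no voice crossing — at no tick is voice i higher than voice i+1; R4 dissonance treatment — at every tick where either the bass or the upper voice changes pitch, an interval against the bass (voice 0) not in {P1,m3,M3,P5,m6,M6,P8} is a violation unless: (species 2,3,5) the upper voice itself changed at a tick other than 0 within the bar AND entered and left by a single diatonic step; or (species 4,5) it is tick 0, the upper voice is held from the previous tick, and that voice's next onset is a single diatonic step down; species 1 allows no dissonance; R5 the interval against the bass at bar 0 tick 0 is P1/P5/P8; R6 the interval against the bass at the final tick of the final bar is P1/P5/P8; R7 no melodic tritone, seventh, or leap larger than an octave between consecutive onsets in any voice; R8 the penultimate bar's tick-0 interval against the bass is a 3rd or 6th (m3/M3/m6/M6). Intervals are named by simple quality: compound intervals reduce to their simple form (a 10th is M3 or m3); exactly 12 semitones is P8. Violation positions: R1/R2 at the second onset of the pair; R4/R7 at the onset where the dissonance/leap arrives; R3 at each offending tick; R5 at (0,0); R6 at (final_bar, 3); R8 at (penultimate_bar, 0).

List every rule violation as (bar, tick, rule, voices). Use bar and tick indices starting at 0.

bar 0: v0=C3 v1=C4 v2=G4 v3=G4 downbeat P5
bar 1: v0=B2 v1=F3 v2=C4 v3=F4 downbeat TT
bar 2: v0=C3 v1=C4 v2=E4 v3=E4 downbeat M3
bar 3: v0=D3 v1=E4 v2=C4 v3=C4 downbeat m7
bar 4: v0=B2 v1=G3 v2=D4 v3=D4 downbeat m3
bar 5: v0=C3 v1=C4 v2=G4 v3=G4 downbeat P5
  -> R1 @ bar 1 tick 0 v(1, 2): C4/G4 P5 -> F3/C4 P5 similar
  -> R2 @ bar 1 tick 0 v(1, 3): C4/G4 P5 -> F3/F4 P8 similar
  -> R4 @ bar 1 tick 0 v(0, 1): B2/F3 TT untreated
  -> R4 @ bar 1 tick 0 v(0, 2): B2/C4 m2 untreated
  -> R4 @ bar 1 tick 0 v(0, 3): B2/F4 TT untreated
  -> R2 @ bar 2 tick 0 v(0, 1): B2/F3 TT -> C3/C4 P8 similar
  -> R1 @ bar 3 tick 0 v(2, 3): E4/E4 P1 -> C4/C4 P1 similar
  -> R3 @ bar 3 tick 0 v(1, 2): E4 above C4
  -> R4 @ bar 3 tick 0 v(0, 1): D3/E4 M2 untreated
  -> R4 @ bar 3 tick 0 v(0, 2): D3/C4 m7 untreated
  -> R4 @ bar 3 tick 0 v(0, 3): D3/C4 m7 untreated
  -> R3 @ bar 3 tick 1 v(1, 2): E4 above C4
  -> R3 @ bar 3 tick 2 v(1, 2): E4 above C4
  -> R3 @ bar 3 tick 3 v(1, 2): E4 above C4
  -> R1 @ bar 4 tick 0 v(2, 3): C4/C4 P1 -> D4/D4 P1 similar
  -> R1 @ bar 5 tick 0 v(1, 2): G3/D4 P5 -> C4/G4 P5 similar
  -> R1 @ bar 5 tick 0 v(1, 3): G3/D4 P5 -> C4/G4 P5 similar
  -> R1 @ bar 5 tick 0 v(2, 3): D4/D4 P1 -> G4/G4 P1 similar
  -> R2 @ bar 5 tick 0 v(0, 1): B2/G3 m6 -> C3/C4 P8 similar
  -> R2 @ bar 5 tick 0 v(0, 2): B2/D4 m3 -> C3/G4 P5 similar
  -> R2 @ bar 5 tick 0 v(0, 3): B2/D4 m3 -> C3/G4 P5 similar

(1, 0, R1, (1, 2))
(1, 0, R2, (1, 3))
(1, 0, R4, (0, 1))
(1, 0, R4, (0, 2))
(1, 0, R4, (0, 3))
(2, 0, R2, (0, 1))
(3, 0, R1, (2, 3))
(3, 0, R3, (1, 2))
(3, 0, R4, (0, 1))
(3, 0, R4, (0, 2))
(3, 0, R4, (0, 3))
(3, 1, R3, (1, 2))
(3, 2, R3, (1, 2))
(3, 3, R3, (1, 2))
(4, 0, R1, (2, 3))
(5, 0, R1, (1, 2))
(5, 0, R1, (1, 3))
(5, 0, R1, (2, 3))
(5, 0, R2, (0, 1))
(5, 0, R2, (0, 2))
(5, 0, R2, (0, 3))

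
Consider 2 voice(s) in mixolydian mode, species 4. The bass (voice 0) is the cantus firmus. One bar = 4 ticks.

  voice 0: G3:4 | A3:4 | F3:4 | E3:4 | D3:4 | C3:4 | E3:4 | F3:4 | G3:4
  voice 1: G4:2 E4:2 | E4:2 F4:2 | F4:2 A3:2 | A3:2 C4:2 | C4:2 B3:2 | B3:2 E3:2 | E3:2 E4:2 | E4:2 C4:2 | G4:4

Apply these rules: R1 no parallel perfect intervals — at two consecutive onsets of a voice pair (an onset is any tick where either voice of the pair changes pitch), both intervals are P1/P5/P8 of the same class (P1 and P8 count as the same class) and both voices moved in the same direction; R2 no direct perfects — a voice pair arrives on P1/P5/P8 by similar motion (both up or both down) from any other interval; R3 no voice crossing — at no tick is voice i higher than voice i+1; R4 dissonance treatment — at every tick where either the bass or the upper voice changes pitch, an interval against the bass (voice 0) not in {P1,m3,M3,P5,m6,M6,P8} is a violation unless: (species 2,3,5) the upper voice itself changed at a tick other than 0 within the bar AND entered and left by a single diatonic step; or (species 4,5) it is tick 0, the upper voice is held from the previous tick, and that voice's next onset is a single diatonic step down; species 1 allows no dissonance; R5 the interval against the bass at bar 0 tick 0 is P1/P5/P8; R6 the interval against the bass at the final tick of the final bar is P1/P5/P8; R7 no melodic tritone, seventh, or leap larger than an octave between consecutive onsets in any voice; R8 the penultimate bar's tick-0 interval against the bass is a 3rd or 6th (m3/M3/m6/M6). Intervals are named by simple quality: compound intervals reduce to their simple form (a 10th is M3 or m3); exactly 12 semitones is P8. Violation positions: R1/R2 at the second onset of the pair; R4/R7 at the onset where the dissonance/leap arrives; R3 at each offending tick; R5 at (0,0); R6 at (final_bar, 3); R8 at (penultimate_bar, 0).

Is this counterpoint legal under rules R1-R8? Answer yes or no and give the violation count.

No (5 violations)

bar 0: v0=G3 v1=G4 (P8)
bar 1: v0=A3 v1=E4 (P5)
bar 2: v0=F3 v1=F4 (P8)
bar 3: v0=E3 v1=A3 (P4)
bar 4: v0=D3 v1=C4 (m7)
bar 5: v0=C3 v1=B3 (M7)
bar 6: v0=E3 v1=E3 (P1)
bar 7: v0=F3 v1=E4 (M7)
bar 8: v0=G3 v1=G4 (P8)
  R4 @ bar3.0: E3/A3 P4 untreated
  R4 @ bar5.0: C3/B3 M7 untreated
  R4 @ bar7.0: F3/E4 M7 untreated
  R8 @ bar7.0: penult M7 not 3rd/6th
  R2 @ bar8.0: F3/C4 P5 -> G3/G4 P8 similar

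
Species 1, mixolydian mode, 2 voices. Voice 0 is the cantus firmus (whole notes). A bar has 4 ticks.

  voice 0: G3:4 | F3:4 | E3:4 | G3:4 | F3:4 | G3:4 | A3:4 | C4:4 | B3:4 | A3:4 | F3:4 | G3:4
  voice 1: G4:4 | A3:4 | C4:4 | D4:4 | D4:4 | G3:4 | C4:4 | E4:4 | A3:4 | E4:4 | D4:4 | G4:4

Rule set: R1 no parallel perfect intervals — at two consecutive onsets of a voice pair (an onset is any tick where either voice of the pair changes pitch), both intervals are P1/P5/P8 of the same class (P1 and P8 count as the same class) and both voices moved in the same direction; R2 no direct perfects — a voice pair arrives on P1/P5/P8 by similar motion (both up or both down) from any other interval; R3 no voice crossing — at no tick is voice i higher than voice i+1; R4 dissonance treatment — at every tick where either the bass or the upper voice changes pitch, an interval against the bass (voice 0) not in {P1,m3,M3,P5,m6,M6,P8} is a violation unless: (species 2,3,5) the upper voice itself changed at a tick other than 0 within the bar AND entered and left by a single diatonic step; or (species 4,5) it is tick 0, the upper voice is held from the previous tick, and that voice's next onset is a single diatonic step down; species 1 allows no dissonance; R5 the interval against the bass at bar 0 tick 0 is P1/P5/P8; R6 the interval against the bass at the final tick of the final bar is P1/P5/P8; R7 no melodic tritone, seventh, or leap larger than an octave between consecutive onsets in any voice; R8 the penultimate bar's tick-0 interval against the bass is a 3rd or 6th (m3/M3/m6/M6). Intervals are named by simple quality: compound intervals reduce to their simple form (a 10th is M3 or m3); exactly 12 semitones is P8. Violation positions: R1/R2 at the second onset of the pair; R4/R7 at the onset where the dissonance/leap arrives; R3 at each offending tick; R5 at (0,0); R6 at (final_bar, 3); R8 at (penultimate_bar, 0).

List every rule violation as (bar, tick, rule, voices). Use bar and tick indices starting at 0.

(1, 0, R7, (1,))
(3, 0, R2, (0, 1))
(8, 0, R3, (0, 1))
(8, 0, R4, (0, 1))
(8, 1, R3, (0, 1))
(8, 2, R3, (0, 1))
(8, 3, R3, (0, 1))
(11, 0, R2, (0, 1))

bar 0: v0=G3 v1=G4 downbeat P8
bar 1: v0=F3 v1=A3 downbeat M3
bar 2: v0=E3 v1=C4 downbeat m6
bar 3: v0=G3 v1=D4 downbeat P5
bar 4: v0=F3 v1=D4 downbeat M6
bar 5: v0=G3 v1=G3 downbeat P1
bar 6: v0=A3 v1=C4 downbeat m3
bar 7: v0=C4 v1=E4 downbeat M3
bar 8: v0=B3 v1=A3 downbeat M2
bar 9: v0=A3 v1=E4 downbeat P5
bar 10: v0=F3 v1=D4 downbeat M6
bar 11: v0=G3 v1=G4 downbeat P8
  -> R7 @ bar 1 tick 0 v(1,): G4->A3 leap 10st
  -> R2 @ bar 3 tick 0 v(0, 1): E3/C4 m6 -> G3/D4 P5 similar
  -> R3 @ bar 8 tick 0 v(0, 1): B3 above A3
  -> R4 @ bar 8 tick 0 v(0, 1): B3/A3 M2 untreated
  -> R3 @ bar 8 tick 1 v(0, 1): B3 above A3
  -> R3 @ bar 8 tick 2 v(0, 1): B3 above A3
  -> R3 @ bar 8 tick 3 v(0, 1): B3 above A3
  -> R2 @ bar 11 tick 0 v(0, 1): F3/D4 M6 -> G3/G4 P8 similar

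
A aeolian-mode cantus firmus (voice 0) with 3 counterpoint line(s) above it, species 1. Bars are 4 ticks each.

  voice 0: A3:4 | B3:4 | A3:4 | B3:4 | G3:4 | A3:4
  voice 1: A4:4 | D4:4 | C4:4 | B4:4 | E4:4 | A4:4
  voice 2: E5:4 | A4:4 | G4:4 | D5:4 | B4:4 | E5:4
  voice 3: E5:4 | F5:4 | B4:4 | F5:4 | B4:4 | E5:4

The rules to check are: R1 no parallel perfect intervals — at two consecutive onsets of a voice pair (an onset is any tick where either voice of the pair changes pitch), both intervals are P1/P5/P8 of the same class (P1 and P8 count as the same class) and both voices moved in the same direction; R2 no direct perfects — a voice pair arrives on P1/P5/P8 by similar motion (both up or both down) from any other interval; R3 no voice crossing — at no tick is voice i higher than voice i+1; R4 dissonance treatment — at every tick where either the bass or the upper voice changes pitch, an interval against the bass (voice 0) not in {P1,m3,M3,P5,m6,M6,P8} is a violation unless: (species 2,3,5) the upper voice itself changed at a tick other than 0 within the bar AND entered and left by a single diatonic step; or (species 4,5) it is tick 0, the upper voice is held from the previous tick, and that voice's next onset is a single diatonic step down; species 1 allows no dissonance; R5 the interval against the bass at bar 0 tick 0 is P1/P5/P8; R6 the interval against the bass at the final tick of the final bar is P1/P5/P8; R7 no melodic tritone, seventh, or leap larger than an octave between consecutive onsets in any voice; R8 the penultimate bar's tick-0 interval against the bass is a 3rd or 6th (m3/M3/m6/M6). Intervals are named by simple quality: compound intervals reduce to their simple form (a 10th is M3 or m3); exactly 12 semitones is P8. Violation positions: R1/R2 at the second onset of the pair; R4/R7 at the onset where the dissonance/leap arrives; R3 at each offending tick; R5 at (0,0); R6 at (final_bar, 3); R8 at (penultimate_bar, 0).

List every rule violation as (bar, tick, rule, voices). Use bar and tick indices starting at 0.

bar 0: v0=A3 v1=A4 v2=E5 v3=E5 downbeat P5
bar 1: v0=B3 v1=D4 v2=A4 v3=F5 downbeat TT
bar 2: v0=A3 v1=C4 v2=G4 v3=B4 downbeat M2
bar 3: v0=B3 v1=B4 v2=D5 v3=F5 downbeat TT
bar 4: v0=G3 v1=E4 v2=B4 v3=B4 downbeat M3
bar 5: v0=A3 v1=A4 v2=E5 v3=E5 downbeat P5
  -> R1 @ bar 1 tick 0 v(1, 2): A4/E5 P5 -> D4/A4 P5 similar
  -> R4 @ bar 1 tick 0 v(0, 2): B3/A4 m7 untreated
  -> R4 @ bar 1 tick 0 v(0, 3): B3/F5 TT untreated
  -> R1 @ bar 2 tick 0 v(1, 2): D4/A4 P5 -> C4/G4 P5 similar
  -> R4 @ bar 2 tick 0 v(0, 2): A3/G4 m7 untreated
  -> R4 @ bar 2 tick 0 v(0, 3): A3/B4 M2 untreated
  -> R7 @ bar 2 tick 0 v(3,): F5->B4 leap 6st
  -> R2 @ bar 3 tick 0 v(0, 1): A3/C4 m3 -> B3/B4 P8 similar
  -> R4 @ bar 3 tick 0 v(0, 3): B3/F5 TT untreated
  -> R7 @ bar 3 tick 0 v(1,): C4->B4 leap 11st
  -> R7 @ bar 3 tick 0 v(3,): B4->F5 leap 6st
  -> R2 @ bar 4 tick 0 v(1, 2): B4/D5 m3 -> E4/B4 P5 similar
  -> R2 @ bar 4 tick 0 v(1, 3): B4/F5 TT -> E4/B4 P5 similar
  -> R2 @ bar 4 tick 0 v(2, 3): D5/F5 m3 -> B4/B4 P1 similar
  -> R7 @ bar 4 tick 0 v(3,): F5->B4 leap 6st
  -> R1 @ bar 5 tick 0 v(1, 2): E4/B4 P5 -> A4/E5 P5 similar
  -> R1 @ bar 5 tick 0 v(1, 3): E4/B4 P5 -> A4/E5 P5 similar
  -> R1 @ bar 5 tick 0 v(2, 3): B4/B4 P1 -> E5/E5 P1 similar
  -> R2 @ bar 5 tick 0 v(0, 1): G3/E4 M6 -> A3/A4 P8 similar
  -> R2 @ bar 5 tick 0 v(0, 2): G3/B4 M3 -> A3/E5 P5 similar
  -> R2 @ bar 5 tick 0 v(0, 3): G3/B4 M3 -> A3/E5 P5 similar

(1, 0, R1, (1, 2))
(1, 0, R4, (0, 2))
(1, 0, R4, (0, 3))
(2, 0, R1, (1, 2))
(2, 0, R4, (0, 2))
(2, 0, R4, (0, 3))
(2, 0, R7, (3,))
(3, 0, R2, (0, 1))
(3, 0, R4, (0, 3))
(3, 0, R7, (1,))
(3, 0, R7, (3,))
(4, 0, R2, (1, 2))
(4, 0, R2, (1, 3))
(4, 0, R2, (2, 3))
(4, 0, R7, (3,))
(5, 0, R1, (1, 2))
(5, 0, R1, (1, 3))
(5, 0, R1, (2, 3))
(5, 0, R2, (0, 1))
(5, 0, R2, (0, 2))
(5, 0, R2, (0, 3))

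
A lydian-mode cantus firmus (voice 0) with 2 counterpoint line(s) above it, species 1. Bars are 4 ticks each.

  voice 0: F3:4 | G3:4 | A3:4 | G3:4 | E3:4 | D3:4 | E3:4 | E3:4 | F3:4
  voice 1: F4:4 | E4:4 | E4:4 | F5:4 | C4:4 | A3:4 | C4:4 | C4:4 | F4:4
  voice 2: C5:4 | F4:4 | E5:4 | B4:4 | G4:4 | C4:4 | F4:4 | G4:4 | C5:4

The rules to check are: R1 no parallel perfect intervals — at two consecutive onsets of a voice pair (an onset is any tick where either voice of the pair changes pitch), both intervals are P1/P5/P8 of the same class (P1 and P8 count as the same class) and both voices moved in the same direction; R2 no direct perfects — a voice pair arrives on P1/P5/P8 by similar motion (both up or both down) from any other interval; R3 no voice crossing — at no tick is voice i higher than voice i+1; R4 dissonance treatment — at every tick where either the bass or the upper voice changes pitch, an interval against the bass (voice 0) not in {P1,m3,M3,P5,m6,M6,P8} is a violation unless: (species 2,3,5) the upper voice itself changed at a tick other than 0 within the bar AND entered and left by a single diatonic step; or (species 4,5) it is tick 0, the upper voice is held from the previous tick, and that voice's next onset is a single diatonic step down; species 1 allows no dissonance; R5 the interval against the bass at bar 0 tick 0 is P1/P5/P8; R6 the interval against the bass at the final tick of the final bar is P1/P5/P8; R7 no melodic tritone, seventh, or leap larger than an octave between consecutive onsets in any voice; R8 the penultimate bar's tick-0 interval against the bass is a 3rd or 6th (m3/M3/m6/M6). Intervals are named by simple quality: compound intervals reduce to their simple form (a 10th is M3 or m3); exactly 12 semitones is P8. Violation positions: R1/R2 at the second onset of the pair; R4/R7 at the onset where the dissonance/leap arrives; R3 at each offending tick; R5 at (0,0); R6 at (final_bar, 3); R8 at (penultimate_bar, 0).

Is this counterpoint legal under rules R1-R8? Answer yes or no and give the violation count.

No (17 violations)

bar 0: v0=F3 v1=F4 v2=C5 (P5)
bar 1: v0=G3 v1=E4 v2=F4 (m7)
bar 2: v0=A3 v1=E4 v2=E5 (P5)
bar 3: v0=G3 v1=F5 v2=B4 (M3)
bar 4: v0=E3 v1=C4 v2=G4 (m3)
bar 5: v0=D3 v1=A3 v2=C4 (m7)
bar 6: v0=E3 v1=C4 v2=F4 (m2)
bar 7: v0=E3 v1=C4 v2=G4 (m3)
bar 8: v0=F3 v1=F4 v2=C5 (P5)
  R4 @ bar1.0: G3/F4 m7 untreated
  R2 @ bar2.0: G3/F4 m7 -> A3/E5 P5 similar
  R7 @ bar2.0: F4->E5 leap 11st
  R3 @ bar3.0: F5 above B4
  R4 @ bar3.0: G3/F5 m7 untreated
  R7 @ bar3.0: E4->F5 leap 13st
  R3 @ bar3.1: F5 above B4
  R3 @ bar3.2: F5 above B4
  R3 @ bar3.3: F5 above B4
  R2 @ bar4.0: F5/B4 TT -> C4/G4 P5 similar
  R7 @ bar4.0: F5->C4 leap 17st
  R2 @ bar5.0: E3/C4 m6 -> D3/A3 P5 similar
  R4 @ bar5.0: D3/C4 m7 untreated
  R4 @ bar6.0: E3/F4 m2 untreated
  R1 @ bar8.0: C4/G4 P5 -> F4/C5 P5 similar
  R2 @ bar8.0: E3/C4 m6 -> F3/F4 P8 similar
  R2 @ bar8.0: E3/G4 m3 -> F3/C5 P5 similar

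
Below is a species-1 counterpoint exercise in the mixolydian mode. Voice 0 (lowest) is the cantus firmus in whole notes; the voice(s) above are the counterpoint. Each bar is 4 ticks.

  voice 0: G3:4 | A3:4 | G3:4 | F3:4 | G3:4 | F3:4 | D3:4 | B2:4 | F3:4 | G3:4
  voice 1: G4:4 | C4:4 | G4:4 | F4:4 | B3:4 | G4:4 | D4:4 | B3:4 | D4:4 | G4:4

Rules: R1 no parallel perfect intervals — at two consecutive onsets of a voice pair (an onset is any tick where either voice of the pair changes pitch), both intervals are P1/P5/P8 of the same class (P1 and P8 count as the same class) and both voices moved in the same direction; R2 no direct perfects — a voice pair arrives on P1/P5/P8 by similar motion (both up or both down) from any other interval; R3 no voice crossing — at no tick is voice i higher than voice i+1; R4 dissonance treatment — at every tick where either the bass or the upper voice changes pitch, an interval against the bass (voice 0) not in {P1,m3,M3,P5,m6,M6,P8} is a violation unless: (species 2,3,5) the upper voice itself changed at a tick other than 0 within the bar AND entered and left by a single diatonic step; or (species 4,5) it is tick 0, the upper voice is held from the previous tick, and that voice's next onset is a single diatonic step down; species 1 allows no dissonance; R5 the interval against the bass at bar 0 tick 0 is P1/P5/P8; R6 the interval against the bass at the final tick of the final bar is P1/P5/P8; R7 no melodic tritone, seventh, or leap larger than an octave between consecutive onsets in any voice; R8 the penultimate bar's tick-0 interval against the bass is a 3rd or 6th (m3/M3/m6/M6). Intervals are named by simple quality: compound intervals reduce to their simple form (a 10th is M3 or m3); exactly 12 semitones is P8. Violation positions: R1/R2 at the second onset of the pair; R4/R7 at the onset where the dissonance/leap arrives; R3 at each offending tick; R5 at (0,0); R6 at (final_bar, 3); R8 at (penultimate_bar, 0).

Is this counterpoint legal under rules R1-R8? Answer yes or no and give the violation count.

No (7 violations)

bar 0: v0=G3 v1=G4 (P8)
bar 1: v0=A3 v1=C4 (m3)
bar 2: v0=G3 v1=G4 (P8)
bar 3: v0=F3 v1=F4 (P8)
bar 4: v0=G3 v1=B3 (M3)
bar 5: v0=F3 v1=G4 (M2)
bar 6: v0=D3 v1=D4 (P8)
bar 7: v0=B2 v1=B3 (P8)
bar 8: v0=F3 v1=D4 (M6)
bar 9: v0=G3 v1=G4 (P8)
  R1 @ bar3.0: G3/G4 P8 -> F3/F4 P8 similar
  R7 @ bar4.0: F4->B3 leap 6st
  R4 @ bar5.0: F3/G4 M2 untreated
  R2 @ bar6.0: F3/G4 M2 -> D3/D4 P8 similar
  R1 @ bar7.0: D3/D4 P8 -> B2/B3 P8 similar
  R7 @ bar8.0: B2->F3 leap 6st
  R2 @ bar9.0: F3/D4 M6 -> G3/G4 P8 similar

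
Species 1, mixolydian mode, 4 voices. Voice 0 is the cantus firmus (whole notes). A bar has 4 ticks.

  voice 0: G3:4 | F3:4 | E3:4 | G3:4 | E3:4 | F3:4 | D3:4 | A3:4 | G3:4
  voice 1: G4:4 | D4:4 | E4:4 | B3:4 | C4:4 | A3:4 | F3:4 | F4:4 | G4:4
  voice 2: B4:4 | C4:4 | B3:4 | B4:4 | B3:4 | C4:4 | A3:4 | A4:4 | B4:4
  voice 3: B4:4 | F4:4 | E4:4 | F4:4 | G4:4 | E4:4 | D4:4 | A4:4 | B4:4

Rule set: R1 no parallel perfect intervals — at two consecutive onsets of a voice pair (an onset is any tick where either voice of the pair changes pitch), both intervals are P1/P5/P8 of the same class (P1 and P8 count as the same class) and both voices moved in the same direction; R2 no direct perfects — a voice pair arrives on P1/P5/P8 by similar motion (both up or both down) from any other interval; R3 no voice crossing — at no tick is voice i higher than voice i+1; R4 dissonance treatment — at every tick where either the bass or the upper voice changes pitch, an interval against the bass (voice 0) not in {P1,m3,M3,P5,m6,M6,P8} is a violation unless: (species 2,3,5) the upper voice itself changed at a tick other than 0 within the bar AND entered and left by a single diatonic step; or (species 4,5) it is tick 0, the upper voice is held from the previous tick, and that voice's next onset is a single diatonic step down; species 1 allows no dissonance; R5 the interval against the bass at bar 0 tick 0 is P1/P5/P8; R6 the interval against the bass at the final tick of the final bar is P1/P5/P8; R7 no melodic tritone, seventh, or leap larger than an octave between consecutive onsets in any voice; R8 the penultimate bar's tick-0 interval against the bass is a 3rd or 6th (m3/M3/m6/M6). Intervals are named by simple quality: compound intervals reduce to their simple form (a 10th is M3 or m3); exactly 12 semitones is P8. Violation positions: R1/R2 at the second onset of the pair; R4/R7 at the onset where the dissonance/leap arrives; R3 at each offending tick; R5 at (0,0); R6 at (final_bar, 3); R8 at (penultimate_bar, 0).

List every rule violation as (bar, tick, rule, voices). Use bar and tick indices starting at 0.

(0, 0, R5, (0, 2))
(0, 0, R5, (0, 3))
(1, 0, R2, (0, 2))
(1, 0, R2, (0, 3))
(1, 0, R3, (1, 2))
(1, 0, R7, (2,))
(1, 0, R7, (3,))
(1, 1, R3, (1, 2))
(1, 2, R3, (1, 2))
(1, 3, R3, (1, 2))
(2, 0, R1, (0, 2))
(2, 0, R1, (0, 3))
(2, 0, R3, (1, 2))
(2, 1, R3, (1, 2))
(2, 2, R3, (1, 2))
(2, 3, R3, (1, 2))
(3, 0, R3, (2, 3))
(3, 0, R4, (0, 3))
(3, 1, R3, (2, 3))
(3, 2, R3, (2, 3))
(3, 3, R3, (2, 3))
(4, 0, R2, (0, 2))
(4, 0, R2, (1, 3))
(4, 0, R3, (1, 2))
(4, 1, R3, (1, 2))
(4, 2, R3, (1, 2))
(4, 3, R3, (1, 2))
(5, 0, R1, (0, 2))
(5, 0, R1, (1, 3))
(5, 0, R4, (0, 3))
(6, 0, R1, (0, 2))
(6, 0, R2, (0, 3))
(7, 0, R1, (0, 3))
(7, 0, R2, (0, 2))
(7, 0, R2, (2, 3))
(7, 0, R8, (0, 2))
(7, 0, R8, (0, 3))
(8, 0, R1, (2, 3))
(8, 3, R6, (0, 2))
(8, 3, R6, (0, 3))

bar 0: v0=G3 v1=G4 v2=B4 v3=B4 downbeat M3
bar 1: v0=F3 v1=D4 v2=C4 v3=F4 downbeat P8
bar 2: v0=E3 v1=E4 v2=B3 v3=E4 downbeat P8
bar 3: v0=G3 v1=B3 v2=B4 v3=F4 downbeat m7
bar 4: v0=E3 v1=C4 v2=B3 v3=G4 downbeat m3
bar 5: v0=F3 v1=A3 v2=C4 v3=E4 downbeat M7
bar 6: v0=D3 v1=F3 v2=A3 v3=D4 downbeat P8
bar 7: v0=A3 v1=F4 v2=A4 v3=A4 downbeat P8
bar 8: v0=G3 v1=G4 v2=B4 v3=B4 downbeat M3
  -> R5 @ bar 0 tick 0 v(0, 2): opens on M3
  -> R5 @ bar 0 tick 0 v(0, 3): opens on M3
  -> R2 @ bar 1 tick 0 v(0, 2): G3/B4 M3 -> F3/C4 P5 similar
  -> R2 @ bar 1 tick 0 v(0, 3): G3/B4 M3 -> F3/F4 P8 similar
  -> R3 @ bar 1 tick 0 v(1, 2): D4 above C4
  -> R7 @ bar 1 tick 0 v(2,): B4->C4 leap 11st
  -> R7 @ bar 1 tick 0 v(3,): B4->F4 leap 6st
  -> R3 @ bar 1 tick 1 v(1, 2): D4 above C4
  -> R3 @ bar 1 tick 2 v(1, 2): D4 above C4
  -> R3 @ bar 1 tick 3 v(1, 2): D4 above C4
  -> R1 @ bar 2 tick 0 v(0, 2): F3/C4 P5 -> E3/B3 P5 similar
  -> R1 @ bar 2 tick 0 v(0, 3): F3/F4 P8 -> E3/E4 P8 similar
  -> R3 @ bar 2 tick 0 v(1, 2): E4 above B3
  -> R3 @ bar 2 tick 1 v(1, 2): E4 above B3
  -> R3 @ bar 2 tick 2 v(1, 2): E4 above B3
  -> R3 @ bar 2 tick 3 v(1, 2): E4 above B3
  -> R3 @ bar 3 tick 0 v(2, 3): B4 above F4
  -> R4 @ bar 3 tick 0 v(0, 3): G3/F4 m7 untreated
  -> R3 @ bar 3 tick 1 v(2, 3): B4 above F4
  -> R3 @ bar 3 tick 2 v(2, 3): B4 above F4
  -> R3 @ bar 3 tick 3 v(2, 3): B4 above F4
  -> R2 @ bar 4 tick 0 v(0, 2): G3/B4 M3 -> E3/B3 P5 similar
  -> R2 @ bar 4 tick 0 v(1, 3): B3/F4 TT -> C4/G4 P5 similar
  -> R3 @ bar 4 tick 0 v(1, 2): C4 above B3
  -> R3 @ bar 4 tick 1 v(1, 2): C4 above B3
  -> R3 @ bar 4 tick 2 v(1, 2): C4 above B3
  -> R3 @ bar 4 tick 3 v(1, 2): C4 above B3
  -> R1 @ bar 5 tick 0 v(0, 2): E3/B3 P5 -> F3/C4 P5 similar
  -> R1 @ bar 5 tick 0 v(1, 3): C4/G4 P5 -> A3/E4 P5 similar
  -> R4 @ bar 5 tick 0 v(0, 3): F3/E4 M7 untreated
  -> R1 @ bar 6 tick 0 v(0, 2): F3/C4 P5 -> D3/A3 P5 similar
  -> R2 @ bar 6 tick 0 v(0, 3): F3/E4 M7 -> D3/D4 P8 similar
  -> R1 @ bar 7 tick 0 v(0, 3): D3/D4 P8 -> A3/A4 P8 similar
  -> R2 @ bar 7 tick 0 v(0, 2): D3/A3 P5 -> A3/A4 P8 similar
  -> R2 @ bar 7 tick 0 v(2, 3): A3/D4 P4 -> A4/A4 P1 similar
  -> R8 @ bar 7 tick 0 v(0, 2): penult P8 not 3rd/6th
  -> R8 @ bar 7 tick 0 v(0, 3): penult P8 not 3rd/6th
  -> R1 @ bar 8 tick 0 v(2, 3): A4/A4 P1 -> B4/B4 P1 similar
  -> R6 @ bar 8 tick 3 v(0, 2): closes on M3
  -> R6 @ bar 8 tick 3 v(0, 3): closes on M3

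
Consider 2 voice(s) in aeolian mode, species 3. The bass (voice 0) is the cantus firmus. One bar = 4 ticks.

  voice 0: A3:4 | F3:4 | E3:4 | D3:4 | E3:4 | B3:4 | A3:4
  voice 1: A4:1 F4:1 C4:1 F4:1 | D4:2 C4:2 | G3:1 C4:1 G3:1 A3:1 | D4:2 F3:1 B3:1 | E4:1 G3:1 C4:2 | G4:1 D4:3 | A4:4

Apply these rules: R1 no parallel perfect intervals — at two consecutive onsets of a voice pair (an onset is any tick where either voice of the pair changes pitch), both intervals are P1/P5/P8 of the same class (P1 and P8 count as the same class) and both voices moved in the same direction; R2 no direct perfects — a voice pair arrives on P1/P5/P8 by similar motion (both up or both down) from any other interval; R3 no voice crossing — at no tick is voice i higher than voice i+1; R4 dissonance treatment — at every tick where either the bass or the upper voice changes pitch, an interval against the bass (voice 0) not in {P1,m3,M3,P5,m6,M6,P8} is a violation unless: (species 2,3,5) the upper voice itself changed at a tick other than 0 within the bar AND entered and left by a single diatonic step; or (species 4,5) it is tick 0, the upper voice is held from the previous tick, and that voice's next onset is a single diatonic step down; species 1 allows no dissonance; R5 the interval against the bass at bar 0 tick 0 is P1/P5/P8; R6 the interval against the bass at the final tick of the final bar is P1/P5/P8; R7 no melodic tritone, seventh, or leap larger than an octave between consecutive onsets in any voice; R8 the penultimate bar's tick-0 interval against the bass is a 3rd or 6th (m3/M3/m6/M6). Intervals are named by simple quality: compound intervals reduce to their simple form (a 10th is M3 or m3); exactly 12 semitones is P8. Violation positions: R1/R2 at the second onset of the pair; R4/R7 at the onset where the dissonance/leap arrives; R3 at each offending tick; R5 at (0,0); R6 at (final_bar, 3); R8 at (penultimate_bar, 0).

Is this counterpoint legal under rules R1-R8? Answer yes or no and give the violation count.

No (3 violations)

bar 0: v0=A3 v1=A4 (P8)
bar 1: v0=F3 v1=D4 (M6)
bar 2: v0=E3 v1=G3 (m3)
bar 3: v0=D3 v1=D4 (P8)
bar 4: v0=E3 v1=E4 (P8)
bar 5: v0=B3 v1=G4 (m6)
bar 6: v0=A3 v1=A4 (P8)
  R4 @ bar2.3: E3/A3 P4 untreated
  R7 @ bar3.3: F3->B3 leap 6st
  R2 @ bar4.0: D3/B3 M6 -> E3/E4 P8 similar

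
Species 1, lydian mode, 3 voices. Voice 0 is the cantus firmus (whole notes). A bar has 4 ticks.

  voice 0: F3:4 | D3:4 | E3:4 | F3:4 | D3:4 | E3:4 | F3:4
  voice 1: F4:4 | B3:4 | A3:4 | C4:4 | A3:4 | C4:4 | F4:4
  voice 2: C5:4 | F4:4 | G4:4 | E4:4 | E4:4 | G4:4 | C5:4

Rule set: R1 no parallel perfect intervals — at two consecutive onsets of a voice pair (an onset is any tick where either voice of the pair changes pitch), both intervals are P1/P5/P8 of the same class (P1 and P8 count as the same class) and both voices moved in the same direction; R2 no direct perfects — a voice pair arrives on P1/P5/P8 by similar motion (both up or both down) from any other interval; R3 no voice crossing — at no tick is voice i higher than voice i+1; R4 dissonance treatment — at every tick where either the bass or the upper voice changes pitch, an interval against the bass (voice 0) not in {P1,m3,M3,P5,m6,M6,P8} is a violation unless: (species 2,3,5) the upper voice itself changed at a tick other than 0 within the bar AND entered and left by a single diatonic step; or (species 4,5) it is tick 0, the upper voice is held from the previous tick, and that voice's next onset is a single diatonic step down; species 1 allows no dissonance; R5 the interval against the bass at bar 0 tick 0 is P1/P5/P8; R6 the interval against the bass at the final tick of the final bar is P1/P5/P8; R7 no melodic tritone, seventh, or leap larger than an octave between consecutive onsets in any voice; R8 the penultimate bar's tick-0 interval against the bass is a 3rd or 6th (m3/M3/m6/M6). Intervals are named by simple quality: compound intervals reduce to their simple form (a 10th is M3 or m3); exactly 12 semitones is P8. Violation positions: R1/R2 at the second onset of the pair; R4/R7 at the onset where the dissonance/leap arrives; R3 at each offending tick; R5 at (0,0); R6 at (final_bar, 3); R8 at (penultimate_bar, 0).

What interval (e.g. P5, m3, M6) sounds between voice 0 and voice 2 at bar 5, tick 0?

voice 0=E3 voice 2=G4 -> m3

m3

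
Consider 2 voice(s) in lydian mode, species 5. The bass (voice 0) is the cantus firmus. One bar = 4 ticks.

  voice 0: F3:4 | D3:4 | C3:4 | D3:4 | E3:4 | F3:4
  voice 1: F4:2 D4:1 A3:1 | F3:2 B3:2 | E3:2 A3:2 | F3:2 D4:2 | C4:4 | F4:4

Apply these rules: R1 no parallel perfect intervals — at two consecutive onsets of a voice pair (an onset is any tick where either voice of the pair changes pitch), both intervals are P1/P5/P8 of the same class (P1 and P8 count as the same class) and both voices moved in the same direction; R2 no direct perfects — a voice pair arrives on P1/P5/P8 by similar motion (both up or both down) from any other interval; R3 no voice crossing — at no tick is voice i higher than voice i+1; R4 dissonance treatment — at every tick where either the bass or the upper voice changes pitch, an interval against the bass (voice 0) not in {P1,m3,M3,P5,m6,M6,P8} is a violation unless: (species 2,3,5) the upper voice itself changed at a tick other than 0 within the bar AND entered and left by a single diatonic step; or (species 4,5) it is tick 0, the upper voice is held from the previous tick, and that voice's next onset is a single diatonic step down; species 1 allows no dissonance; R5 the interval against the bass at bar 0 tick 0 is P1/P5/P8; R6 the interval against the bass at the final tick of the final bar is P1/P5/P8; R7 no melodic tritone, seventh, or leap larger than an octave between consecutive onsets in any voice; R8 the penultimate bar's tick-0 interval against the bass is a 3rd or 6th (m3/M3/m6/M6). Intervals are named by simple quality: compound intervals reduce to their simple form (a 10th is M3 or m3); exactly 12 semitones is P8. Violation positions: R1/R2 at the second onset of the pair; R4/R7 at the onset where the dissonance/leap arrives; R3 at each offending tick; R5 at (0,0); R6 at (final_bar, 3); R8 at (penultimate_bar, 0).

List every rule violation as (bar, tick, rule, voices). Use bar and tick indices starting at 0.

(1, 2, R7, (1,))
(5, 0, R2, (0, 1))

bar 0: v0=F3 v1=F4 downbeat P8
bar 1: v0=D3 v1=F3 downbeat m3
bar 2: v0=C3 v1=E3 downbeat M3
bar 3: v0=D3 v1=F3 downbeat m3
bar 4: v0=E3 v1=C4 downbeat m6
bar 5: v0=F3 v1=F4 downbeat P8
  -> R7 @ bar 1 tick 2 v(1,): F3->B3 leap 6st
  -> R2 @ bar 5 tick 0 v(0, 1): E3/C4 m6 -> F3/F4 P8 similar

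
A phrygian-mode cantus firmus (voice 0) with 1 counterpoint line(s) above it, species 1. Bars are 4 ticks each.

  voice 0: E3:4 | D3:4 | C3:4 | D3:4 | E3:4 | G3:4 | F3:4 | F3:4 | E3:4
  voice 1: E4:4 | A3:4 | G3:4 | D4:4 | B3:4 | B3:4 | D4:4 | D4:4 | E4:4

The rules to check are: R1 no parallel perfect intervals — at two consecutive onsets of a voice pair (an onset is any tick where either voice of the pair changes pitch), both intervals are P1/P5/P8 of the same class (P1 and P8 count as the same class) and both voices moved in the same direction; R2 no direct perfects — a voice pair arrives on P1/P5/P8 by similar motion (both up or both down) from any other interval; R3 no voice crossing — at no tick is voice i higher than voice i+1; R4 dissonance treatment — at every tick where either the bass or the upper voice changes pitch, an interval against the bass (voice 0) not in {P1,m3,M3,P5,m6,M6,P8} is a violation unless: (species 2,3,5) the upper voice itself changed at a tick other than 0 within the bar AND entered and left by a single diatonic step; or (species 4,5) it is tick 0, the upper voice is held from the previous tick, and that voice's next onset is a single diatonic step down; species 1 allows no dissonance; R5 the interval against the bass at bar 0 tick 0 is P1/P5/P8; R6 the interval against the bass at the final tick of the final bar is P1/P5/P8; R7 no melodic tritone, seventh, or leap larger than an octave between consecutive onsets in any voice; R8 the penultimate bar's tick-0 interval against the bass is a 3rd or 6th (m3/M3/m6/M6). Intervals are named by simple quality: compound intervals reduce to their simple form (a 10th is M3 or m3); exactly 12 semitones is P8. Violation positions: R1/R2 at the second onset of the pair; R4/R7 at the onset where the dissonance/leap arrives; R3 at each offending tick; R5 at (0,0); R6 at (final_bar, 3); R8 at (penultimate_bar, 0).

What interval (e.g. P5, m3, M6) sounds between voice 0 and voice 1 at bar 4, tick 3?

P5

voice 0=E3 voice 1=B3 -> P5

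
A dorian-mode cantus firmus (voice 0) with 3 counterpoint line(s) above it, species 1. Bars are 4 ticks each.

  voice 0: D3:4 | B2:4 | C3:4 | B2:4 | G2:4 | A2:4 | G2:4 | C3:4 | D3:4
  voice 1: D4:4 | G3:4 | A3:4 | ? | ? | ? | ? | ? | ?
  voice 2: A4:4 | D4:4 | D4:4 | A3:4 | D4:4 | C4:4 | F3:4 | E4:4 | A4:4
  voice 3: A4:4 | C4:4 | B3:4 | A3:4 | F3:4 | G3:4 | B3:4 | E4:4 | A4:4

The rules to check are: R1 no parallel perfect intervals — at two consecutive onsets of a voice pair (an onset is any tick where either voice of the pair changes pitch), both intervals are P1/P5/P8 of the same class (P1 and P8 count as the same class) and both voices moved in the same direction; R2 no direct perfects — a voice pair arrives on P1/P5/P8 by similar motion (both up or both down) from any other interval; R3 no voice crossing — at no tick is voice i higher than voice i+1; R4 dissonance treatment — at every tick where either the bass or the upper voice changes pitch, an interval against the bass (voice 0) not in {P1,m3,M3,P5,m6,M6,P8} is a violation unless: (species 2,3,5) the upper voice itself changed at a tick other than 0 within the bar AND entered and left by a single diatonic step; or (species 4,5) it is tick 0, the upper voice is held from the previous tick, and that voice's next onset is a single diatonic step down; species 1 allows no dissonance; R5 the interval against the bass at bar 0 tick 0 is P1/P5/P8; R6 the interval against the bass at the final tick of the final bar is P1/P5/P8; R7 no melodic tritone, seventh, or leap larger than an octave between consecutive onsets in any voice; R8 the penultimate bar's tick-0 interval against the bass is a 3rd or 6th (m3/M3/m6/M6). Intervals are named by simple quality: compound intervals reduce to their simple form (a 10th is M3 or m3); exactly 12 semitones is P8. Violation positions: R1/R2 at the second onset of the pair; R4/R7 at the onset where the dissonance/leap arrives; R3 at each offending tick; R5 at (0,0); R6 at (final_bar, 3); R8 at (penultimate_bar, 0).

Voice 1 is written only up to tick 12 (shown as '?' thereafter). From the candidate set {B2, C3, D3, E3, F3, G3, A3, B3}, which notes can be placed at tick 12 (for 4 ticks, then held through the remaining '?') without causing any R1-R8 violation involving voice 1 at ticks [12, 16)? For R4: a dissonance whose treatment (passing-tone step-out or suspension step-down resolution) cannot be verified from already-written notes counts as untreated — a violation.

B2: violates R2,R7
C3: violates R4
D3: violates R2
E3: violates R4
F3: violates R4
G3: legal
A3: violates R4
B3: violates R3

{G3}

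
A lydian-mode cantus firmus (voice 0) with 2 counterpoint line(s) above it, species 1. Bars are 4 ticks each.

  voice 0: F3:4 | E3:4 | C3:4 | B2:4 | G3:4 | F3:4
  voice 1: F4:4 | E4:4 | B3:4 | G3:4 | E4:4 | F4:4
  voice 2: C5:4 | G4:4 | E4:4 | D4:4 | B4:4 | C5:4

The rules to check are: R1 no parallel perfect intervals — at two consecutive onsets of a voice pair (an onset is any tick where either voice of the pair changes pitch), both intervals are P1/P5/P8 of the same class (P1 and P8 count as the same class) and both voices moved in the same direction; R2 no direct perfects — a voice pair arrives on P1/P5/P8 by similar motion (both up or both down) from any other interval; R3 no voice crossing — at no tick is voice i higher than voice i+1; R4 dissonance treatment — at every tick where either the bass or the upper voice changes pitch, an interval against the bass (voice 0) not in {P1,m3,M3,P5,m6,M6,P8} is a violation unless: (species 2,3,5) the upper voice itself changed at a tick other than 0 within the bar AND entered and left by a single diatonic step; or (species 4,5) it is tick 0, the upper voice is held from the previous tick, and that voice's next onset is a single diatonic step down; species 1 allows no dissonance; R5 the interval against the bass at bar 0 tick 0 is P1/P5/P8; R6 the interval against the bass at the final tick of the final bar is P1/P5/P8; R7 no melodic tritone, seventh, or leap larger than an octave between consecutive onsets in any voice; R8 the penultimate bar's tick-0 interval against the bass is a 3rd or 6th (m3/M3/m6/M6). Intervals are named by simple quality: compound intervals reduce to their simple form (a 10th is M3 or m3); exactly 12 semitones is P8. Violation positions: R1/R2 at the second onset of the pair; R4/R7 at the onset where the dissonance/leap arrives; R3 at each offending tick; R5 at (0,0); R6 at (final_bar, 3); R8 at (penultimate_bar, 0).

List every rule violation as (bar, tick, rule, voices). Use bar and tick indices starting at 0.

bar 0: v0=F3 v1=F4 v2=C5 downbeat P5
bar 1: v0=E3 v1=E4 v2=G4 downbeat m3
bar 2: v0=C3 v1=B3 v2=E4 downbeat M3
bar 3: v0=B2 v1=G3 v2=D4 downbeat m3
bar 4: v0=G3 v1=E4 v2=B4 downbeat M3
bar 5: v0=F3 v1=F4 v2=C5 downbeat P5
  -> R1 @ bar 1 tick 0 v(0, 1): F3/F4 P8 -> E3/E4 P8 similar
  -> R4 @ bar 2 tick 0 v(0, 1): C3/B3 M7 untreated
  -> R2 @ bar 3 tick 0 v(1, 2): B3/E4 P4 -> G3/D4 P5 similar
  -> R1 @ bar 4 tick 0 v(1, 2): G3/D4 P5 -> E4/B4 P5 similar
  -> R1 @ bar 5 tick 0 v(1, 2): E4/B4 P5 -> F4/C5 P5 similar

(1, 0, R1, (0, 1))
(2, 0, R4, (0, 1))
(3, 0, R2, (1, 2))
(4, 0, R1, (1, 2))
(5, 0, R1, (1, 2))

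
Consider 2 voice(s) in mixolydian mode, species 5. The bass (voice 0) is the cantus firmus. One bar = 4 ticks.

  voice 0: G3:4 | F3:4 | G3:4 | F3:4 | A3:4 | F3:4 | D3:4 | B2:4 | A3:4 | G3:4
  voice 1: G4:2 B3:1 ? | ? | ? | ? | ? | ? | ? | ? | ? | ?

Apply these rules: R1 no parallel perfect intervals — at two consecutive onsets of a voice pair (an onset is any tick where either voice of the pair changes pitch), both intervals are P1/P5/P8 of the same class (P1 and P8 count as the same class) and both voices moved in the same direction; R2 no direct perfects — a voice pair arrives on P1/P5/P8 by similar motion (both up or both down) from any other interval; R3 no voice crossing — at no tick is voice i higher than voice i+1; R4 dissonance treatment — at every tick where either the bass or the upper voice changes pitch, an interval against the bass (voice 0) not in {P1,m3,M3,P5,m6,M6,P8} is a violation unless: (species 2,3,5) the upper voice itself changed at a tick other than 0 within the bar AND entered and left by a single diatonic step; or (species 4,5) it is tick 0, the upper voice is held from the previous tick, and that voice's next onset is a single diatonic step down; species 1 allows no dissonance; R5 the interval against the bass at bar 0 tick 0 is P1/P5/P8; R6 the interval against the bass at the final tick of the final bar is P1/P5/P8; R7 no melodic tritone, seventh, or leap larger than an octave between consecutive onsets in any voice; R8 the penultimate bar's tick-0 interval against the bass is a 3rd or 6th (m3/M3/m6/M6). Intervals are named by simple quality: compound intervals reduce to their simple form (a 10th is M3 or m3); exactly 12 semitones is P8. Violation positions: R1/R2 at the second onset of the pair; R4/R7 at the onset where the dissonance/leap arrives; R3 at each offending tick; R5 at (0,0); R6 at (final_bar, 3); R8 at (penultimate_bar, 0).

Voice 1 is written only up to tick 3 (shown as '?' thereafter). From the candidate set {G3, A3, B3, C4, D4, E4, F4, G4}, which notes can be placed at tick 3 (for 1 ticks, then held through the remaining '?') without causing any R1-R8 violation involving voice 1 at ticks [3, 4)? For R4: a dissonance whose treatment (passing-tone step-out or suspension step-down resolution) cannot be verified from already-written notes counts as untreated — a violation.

{B3, D4, E4, G3, G4}

G3: legal
A3: violates R4
B3: legal
C4: violates R4
D4: legal
E4: legal
F4: violates R4,R7
G4: legal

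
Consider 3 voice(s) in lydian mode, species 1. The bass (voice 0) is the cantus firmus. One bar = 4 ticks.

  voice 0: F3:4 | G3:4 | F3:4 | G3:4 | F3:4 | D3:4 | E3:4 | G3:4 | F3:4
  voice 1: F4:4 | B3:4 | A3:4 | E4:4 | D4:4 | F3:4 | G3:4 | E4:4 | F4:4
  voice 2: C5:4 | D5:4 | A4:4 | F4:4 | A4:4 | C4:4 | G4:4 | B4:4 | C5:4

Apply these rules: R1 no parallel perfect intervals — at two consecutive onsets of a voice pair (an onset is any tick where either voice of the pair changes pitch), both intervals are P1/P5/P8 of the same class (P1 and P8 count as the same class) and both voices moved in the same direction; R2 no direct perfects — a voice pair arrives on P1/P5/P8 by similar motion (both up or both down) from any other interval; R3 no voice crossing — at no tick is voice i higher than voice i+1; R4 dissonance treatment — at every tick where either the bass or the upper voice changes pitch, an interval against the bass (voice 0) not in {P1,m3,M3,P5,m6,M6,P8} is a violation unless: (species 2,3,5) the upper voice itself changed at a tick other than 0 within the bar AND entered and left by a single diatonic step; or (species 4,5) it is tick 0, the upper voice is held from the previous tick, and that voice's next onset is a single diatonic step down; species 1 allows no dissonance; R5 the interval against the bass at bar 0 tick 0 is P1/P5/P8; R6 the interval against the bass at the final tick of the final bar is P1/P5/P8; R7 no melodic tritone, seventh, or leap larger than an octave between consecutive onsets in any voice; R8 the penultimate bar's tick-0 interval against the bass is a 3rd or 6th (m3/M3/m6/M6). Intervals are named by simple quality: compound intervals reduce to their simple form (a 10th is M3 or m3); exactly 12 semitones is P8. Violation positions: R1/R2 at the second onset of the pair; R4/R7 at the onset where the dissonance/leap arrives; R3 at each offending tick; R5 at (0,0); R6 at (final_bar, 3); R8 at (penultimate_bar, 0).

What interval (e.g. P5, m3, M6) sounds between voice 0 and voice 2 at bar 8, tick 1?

P5

voice 0=F3 voice 2=C5 -> P5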